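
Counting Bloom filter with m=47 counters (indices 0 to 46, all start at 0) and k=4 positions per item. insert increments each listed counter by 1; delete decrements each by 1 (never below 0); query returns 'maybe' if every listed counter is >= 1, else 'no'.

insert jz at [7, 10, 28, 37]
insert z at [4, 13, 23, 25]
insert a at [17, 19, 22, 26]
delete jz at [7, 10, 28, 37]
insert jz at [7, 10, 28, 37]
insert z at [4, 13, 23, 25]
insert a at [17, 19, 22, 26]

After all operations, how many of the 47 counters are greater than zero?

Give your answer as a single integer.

Step 1: insert jz at [7, 10, 28, 37] -> counters=[0,0,0,0,0,0,0,1,0,0,1,0,0,0,0,0,0,0,0,0,0,0,0,0,0,0,0,0,1,0,0,0,0,0,0,0,0,1,0,0,0,0,0,0,0,0,0]
Step 2: insert z at [4, 13, 23, 25] -> counters=[0,0,0,0,1,0,0,1,0,0,1,0,0,1,0,0,0,0,0,0,0,0,0,1,0,1,0,0,1,0,0,0,0,0,0,0,0,1,0,0,0,0,0,0,0,0,0]
Step 3: insert a at [17, 19, 22, 26] -> counters=[0,0,0,0,1,0,0,1,0,0,1,0,0,1,0,0,0,1,0,1,0,0,1,1,0,1,1,0,1,0,0,0,0,0,0,0,0,1,0,0,0,0,0,0,0,0,0]
Step 4: delete jz at [7, 10, 28, 37] -> counters=[0,0,0,0,1,0,0,0,0,0,0,0,0,1,0,0,0,1,0,1,0,0,1,1,0,1,1,0,0,0,0,0,0,0,0,0,0,0,0,0,0,0,0,0,0,0,0]
Step 5: insert jz at [7, 10, 28, 37] -> counters=[0,0,0,0,1,0,0,1,0,0,1,0,0,1,0,0,0,1,0,1,0,0,1,1,0,1,1,0,1,0,0,0,0,0,0,0,0,1,0,0,0,0,0,0,0,0,0]
Step 6: insert z at [4, 13, 23, 25] -> counters=[0,0,0,0,2,0,0,1,0,0,1,0,0,2,0,0,0,1,0,1,0,0,1,2,0,2,1,0,1,0,0,0,0,0,0,0,0,1,0,0,0,0,0,0,0,0,0]
Step 7: insert a at [17, 19, 22, 26] -> counters=[0,0,0,0,2,0,0,1,0,0,1,0,0,2,0,0,0,2,0,2,0,0,2,2,0,2,2,0,1,0,0,0,0,0,0,0,0,1,0,0,0,0,0,0,0,0,0]
Final counters=[0,0,0,0,2,0,0,1,0,0,1,0,0,2,0,0,0,2,0,2,0,0,2,2,0,2,2,0,1,0,0,0,0,0,0,0,0,1,0,0,0,0,0,0,0,0,0] -> 12 nonzero

Answer: 12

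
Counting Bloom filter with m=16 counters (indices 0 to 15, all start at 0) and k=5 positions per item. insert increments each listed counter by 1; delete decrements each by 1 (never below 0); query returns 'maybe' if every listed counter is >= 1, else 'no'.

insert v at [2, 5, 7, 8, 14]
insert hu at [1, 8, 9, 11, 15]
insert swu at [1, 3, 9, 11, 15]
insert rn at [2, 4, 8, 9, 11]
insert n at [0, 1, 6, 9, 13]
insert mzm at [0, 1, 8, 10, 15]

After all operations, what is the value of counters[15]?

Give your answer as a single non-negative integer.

Answer: 3

Derivation:
Step 1: insert v at [2, 5, 7, 8, 14] -> counters=[0,0,1,0,0,1,0,1,1,0,0,0,0,0,1,0]
Step 2: insert hu at [1, 8, 9, 11, 15] -> counters=[0,1,1,0,0,1,0,1,2,1,0,1,0,0,1,1]
Step 3: insert swu at [1, 3, 9, 11, 15] -> counters=[0,2,1,1,0,1,0,1,2,2,0,2,0,0,1,2]
Step 4: insert rn at [2, 4, 8, 9, 11] -> counters=[0,2,2,1,1,1,0,1,3,3,0,3,0,0,1,2]
Step 5: insert n at [0, 1, 6, 9, 13] -> counters=[1,3,2,1,1,1,1,1,3,4,0,3,0,1,1,2]
Step 6: insert mzm at [0, 1, 8, 10, 15] -> counters=[2,4,2,1,1,1,1,1,4,4,1,3,0,1,1,3]
Final counters=[2,4,2,1,1,1,1,1,4,4,1,3,0,1,1,3] -> counters[15]=3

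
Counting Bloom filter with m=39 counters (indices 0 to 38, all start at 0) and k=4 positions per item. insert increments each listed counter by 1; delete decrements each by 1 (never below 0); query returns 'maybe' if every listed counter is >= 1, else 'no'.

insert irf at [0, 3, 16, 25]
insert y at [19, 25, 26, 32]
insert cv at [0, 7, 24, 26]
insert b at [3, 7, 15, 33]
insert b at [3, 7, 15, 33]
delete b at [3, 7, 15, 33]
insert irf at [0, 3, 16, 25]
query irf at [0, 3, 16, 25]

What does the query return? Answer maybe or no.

Step 1: insert irf at [0, 3, 16, 25] -> counters=[1,0,0,1,0,0,0,0,0,0,0,0,0,0,0,0,1,0,0,0,0,0,0,0,0,1,0,0,0,0,0,0,0,0,0,0,0,0,0]
Step 2: insert y at [19, 25, 26, 32] -> counters=[1,0,0,1,0,0,0,0,0,0,0,0,0,0,0,0,1,0,0,1,0,0,0,0,0,2,1,0,0,0,0,0,1,0,0,0,0,0,0]
Step 3: insert cv at [0, 7, 24, 26] -> counters=[2,0,0,1,0,0,0,1,0,0,0,0,0,0,0,0,1,0,0,1,0,0,0,0,1,2,2,0,0,0,0,0,1,0,0,0,0,0,0]
Step 4: insert b at [3, 7, 15, 33] -> counters=[2,0,0,2,0,0,0,2,0,0,0,0,0,0,0,1,1,0,0,1,0,0,0,0,1,2,2,0,0,0,0,0,1,1,0,0,0,0,0]
Step 5: insert b at [3, 7, 15, 33] -> counters=[2,0,0,3,0,0,0,3,0,0,0,0,0,0,0,2,1,0,0,1,0,0,0,0,1,2,2,0,0,0,0,0,1,2,0,0,0,0,0]
Step 6: delete b at [3, 7, 15, 33] -> counters=[2,0,0,2,0,0,0,2,0,0,0,0,0,0,0,1,1,0,0,1,0,0,0,0,1,2,2,0,0,0,0,0,1,1,0,0,0,0,0]
Step 7: insert irf at [0, 3, 16, 25] -> counters=[3,0,0,3,0,0,0,2,0,0,0,0,0,0,0,1,2,0,0,1,0,0,0,0,1,3,2,0,0,0,0,0,1,1,0,0,0,0,0]
Query irf: check counters[0]=3 counters[3]=3 counters[16]=2 counters[25]=3 -> maybe

Answer: maybe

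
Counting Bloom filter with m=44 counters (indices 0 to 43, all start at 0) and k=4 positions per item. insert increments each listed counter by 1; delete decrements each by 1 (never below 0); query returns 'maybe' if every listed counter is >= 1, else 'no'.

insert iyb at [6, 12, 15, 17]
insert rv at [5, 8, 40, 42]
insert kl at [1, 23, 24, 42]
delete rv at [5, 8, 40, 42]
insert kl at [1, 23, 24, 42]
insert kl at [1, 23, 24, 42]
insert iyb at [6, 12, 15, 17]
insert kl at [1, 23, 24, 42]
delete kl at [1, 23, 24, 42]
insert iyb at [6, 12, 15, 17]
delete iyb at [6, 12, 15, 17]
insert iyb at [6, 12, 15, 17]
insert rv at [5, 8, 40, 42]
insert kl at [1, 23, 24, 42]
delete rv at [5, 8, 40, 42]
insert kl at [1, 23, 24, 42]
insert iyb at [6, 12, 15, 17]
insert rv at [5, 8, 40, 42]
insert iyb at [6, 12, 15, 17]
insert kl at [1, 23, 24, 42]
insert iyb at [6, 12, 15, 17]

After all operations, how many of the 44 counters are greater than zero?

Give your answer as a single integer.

Answer: 11

Derivation:
Step 1: insert iyb at [6, 12, 15, 17] -> counters=[0,0,0,0,0,0,1,0,0,0,0,0,1,0,0,1,0,1,0,0,0,0,0,0,0,0,0,0,0,0,0,0,0,0,0,0,0,0,0,0,0,0,0,0]
Step 2: insert rv at [5, 8, 40, 42] -> counters=[0,0,0,0,0,1,1,0,1,0,0,0,1,0,0,1,0,1,0,0,0,0,0,0,0,0,0,0,0,0,0,0,0,0,0,0,0,0,0,0,1,0,1,0]
Step 3: insert kl at [1, 23, 24, 42] -> counters=[0,1,0,0,0,1,1,0,1,0,0,0,1,0,0,1,0,1,0,0,0,0,0,1,1,0,0,0,0,0,0,0,0,0,0,0,0,0,0,0,1,0,2,0]
Step 4: delete rv at [5, 8, 40, 42] -> counters=[0,1,0,0,0,0,1,0,0,0,0,0,1,0,0,1,0,1,0,0,0,0,0,1,1,0,0,0,0,0,0,0,0,0,0,0,0,0,0,0,0,0,1,0]
Step 5: insert kl at [1, 23, 24, 42] -> counters=[0,2,0,0,0,0,1,0,0,0,0,0,1,0,0,1,0,1,0,0,0,0,0,2,2,0,0,0,0,0,0,0,0,0,0,0,0,0,0,0,0,0,2,0]
Step 6: insert kl at [1, 23, 24, 42] -> counters=[0,3,0,0,0,0,1,0,0,0,0,0,1,0,0,1,0,1,0,0,0,0,0,3,3,0,0,0,0,0,0,0,0,0,0,0,0,0,0,0,0,0,3,0]
Step 7: insert iyb at [6, 12, 15, 17] -> counters=[0,3,0,0,0,0,2,0,0,0,0,0,2,0,0,2,0,2,0,0,0,0,0,3,3,0,0,0,0,0,0,0,0,0,0,0,0,0,0,0,0,0,3,0]
Step 8: insert kl at [1, 23, 24, 42] -> counters=[0,4,0,0,0,0,2,0,0,0,0,0,2,0,0,2,0,2,0,0,0,0,0,4,4,0,0,0,0,0,0,0,0,0,0,0,0,0,0,0,0,0,4,0]
Step 9: delete kl at [1, 23, 24, 42] -> counters=[0,3,0,0,0,0,2,0,0,0,0,0,2,0,0,2,0,2,0,0,0,0,0,3,3,0,0,0,0,0,0,0,0,0,0,0,0,0,0,0,0,0,3,0]
Step 10: insert iyb at [6, 12, 15, 17] -> counters=[0,3,0,0,0,0,3,0,0,0,0,0,3,0,0,3,0,3,0,0,0,0,0,3,3,0,0,0,0,0,0,0,0,0,0,0,0,0,0,0,0,0,3,0]
Step 11: delete iyb at [6, 12, 15, 17] -> counters=[0,3,0,0,0,0,2,0,0,0,0,0,2,0,0,2,0,2,0,0,0,0,0,3,3,0,0,0,0,0,0,0,0,0,0,0,0,0,0,0,0,0,3,0]
Step 12: insert iyb at [6, 12, 15, 17] -> counters=[0,3,0,0,0,0,3,0,0,0,0,0,3,0,0,3,0,3,0,0,0,0,0,3,3,0,0,0,0,0,0,0,0,0,0,0,0,0,0,0,0,0,3,0]
Step 13: insert rv at [5, 8, 40, 42] -> counters=[0,3,0,0,0,1,3,0,1,0,0,0,3,0,0,3,0,3,0,0,0,0,0,3,3,0,0,0,0,0,0,0,0,0,0,0,0,0,0,0,1,0,4,0]
Step 14: insert kl at [1, 23, 24, 42] -> counters=[0,4,0,0,0,1,3,0,1,0,0,0,3,0,0,3,0,3,0,0,0,0,0,4,4,0,0,0,0,0,0,0,0,0,0,0,0,0,0,0,1,0,5,0]
Step 15: delete rv at [5, 8, 40, 42] -> counters=[0,4,0,0,0,0,3,0,0,0,0,0,3,0,0,3,0,3,0,0,0,0,0,4,4,0,0,0,0,0,0,0,0,0,0,0,0,0,0,0,0,0,4,0]
Step 16: insert kl at [1, 23, 24, 42] -> counters=[0,5,0,0,0,0,3,0,0,0,0,0,3,0,0,3,0,3,0,0,0,0,0,5,5,0,0,0,0,0,0,0,0,0,0,0,0,0,0,0,0,0,5,0]
Step 17: insert iyb at [6, 12, 15, 17] -> counters=[0,5,0,0,0,0,4,0,0,0,0,0,4,0,0,4,0,4,0,0,0,0,0,5,5,0,0,0,0,0,0,0,0,0,0,0,0,0,0,0,0,0,5,0]
Step 18: insert rv at [5, 8, 40, 42] -> counters=[0,5,0,0,0,1,4,0,1,0,0,0,4,0,0,4,0,4,0,0,0,0,0,5,5,0,0,0,0,0,0,0,0,0,0,0,0,0,0,0,1,0,6,0]
Step 19: insert iyb at [6, 12, 15, 17] -> counters=[0,5,0,0,0,1,5,0,1,0,0,0,5,0,0,5,0,5,0,0,0,0,0,5,5,0,0,0,0,0,0,0,0,0,0,0,0,0,0,0,1,0,6,0]
Step 20: insert kl at [1, 23, 24, 42] -> counters=[0,6,0,0,0,1,5,0,1,0,0,0,5,0,0,5,0,5,0,0,0,0,0,6,6,0,0,0,0,0,0,0,0,0,0,0,0,0,0,0,1,0,7,0]
Step 21: insert iyb at [6, 12, 15, 17] -> counters=[0,6,0,0,0,1,6,0,1,0,0,0,6,0,0,6,0,6,0,0,0,0,0,6,6,0,0,0,0,0,0,0,0,0,0,0,0,0,0,0,1,0,7,0]
Final counters=[0,6,0,0,0,1,6,0,1,0,0,0,6,0,0,6,0,6,0,0,0,0,0,6,6,0,0,0,0,0,0,0,0,0,0,0,0,0,0,0,1,0,7,0] -> 11 nonzero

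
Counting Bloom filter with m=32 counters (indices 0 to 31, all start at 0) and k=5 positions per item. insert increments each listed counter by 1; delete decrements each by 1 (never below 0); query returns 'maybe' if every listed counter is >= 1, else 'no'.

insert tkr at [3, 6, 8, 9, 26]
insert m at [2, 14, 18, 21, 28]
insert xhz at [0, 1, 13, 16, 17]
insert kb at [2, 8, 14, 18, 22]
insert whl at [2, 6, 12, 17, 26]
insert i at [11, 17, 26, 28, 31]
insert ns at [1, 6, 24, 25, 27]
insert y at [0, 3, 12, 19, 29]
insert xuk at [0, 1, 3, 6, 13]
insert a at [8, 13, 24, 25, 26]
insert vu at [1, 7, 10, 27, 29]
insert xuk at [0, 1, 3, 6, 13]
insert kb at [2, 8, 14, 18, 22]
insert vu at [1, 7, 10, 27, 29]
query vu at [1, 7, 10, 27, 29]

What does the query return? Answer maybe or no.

Answer: maybe

Derivation:
Step 1: insert tkr at [3, 6, 8, 9, 26] -> counters=[0,0,0,1,0,0,1,0,1,1,0,0,0,0,0,0,0,0,0,0,0,0,0,0,0,0,1,0,0,0,0,0]
Step 2: insert m at [2, 14, 18, 21, 28] -> counters=[0,0,1,1,0,0,1,0,1,1,0,0,0,0,1,0,0,0,1,0,0,1,0,0,0,0,1,0,1,0,0,0]
Step 3: insert xhz at [0, 1, 13, 16, 17] -> counters=[1,1,1,1,0,0,1,0,1,1,0,0,0,1,1,0,1,1,1,0,0,1,0,0,0,0,1,0,1,0,0,0]
Step 4: insert kb at [2, 8, 14, 18, 22] -> counters=[1,1,2,1,0,0,1,0,2,1,0,0,0,1,2,0,1,1,2,0,0,1,1,0,0,0,1,0,1,0,0,0]
Step 5: insert whl at [2, 6, 12, 17, 26] -> counters=[1,1,3,1,0,0,2,0,2,1,0,0,1,1,2,0,1,2,2,0,0,1,1,0,0,0,2,0,1,0,0,0]
Step 6: insert i at [11, 17, 26, 28, 31] -> counters=[1,1,3,1,0,0,2,0,2,1,0,1,1,1,2,0,1,3,2,0,0,1,1,0,0,0,3,0,2,0,0,1]
Step 7: insert ns at [1, 6, 24, 25, 27] -> counters=[1,2,3,1,0,0,3,0,2,1,0,1,1,1,2,0,1,3,2,0,0,1,1,0,1,1,3,1,2,0,0,1]
Step 8: insert y at [0, 3, 12, 19, 29] -> counters=[2,2,3,2,0,0,3,0,2,1,0,1,2,1,2,0,1,3,2,1,0,1,1,0,1,1,3,1,2,1,0,1]
Step 9: insert xuk at [0, 1, 3, 6, 13] -> counters=[3,3,3,3,0,0,4,0,2,1,0,1,2,2,2,0,1,3,2,1,0,1,1,0,1,1,3,1,2,1,0,1]
Step 10: insert a at [8, 13, 24, 25, 26] -> counters=[3,3,3,3,0,0,4,0,3,1,0,1,2,3,2,0,1,3,2,1,0,1,1,0,2,2,4,1,2,1,0,1]
Step 11: insert vu at [1, 7, 10, 27, 29] -> counters=[3,4,3,3,0,0,4,1,3,1,1,1,2,3,2,0,1,3,2,1,0,1,1,0,2,2,4,2,2,2,0,1]
Step 12: insert xuk at [0, 1, 3, 6, 13] -> counters=[4,5,3,4,0,0,5,1,3,1,1,1,2,4,2,0,1,3,2,1,0,1,1,0,2,2,4,2,2,2,0,1]
Step 13: insert kb at [2, 8, 14, 18, 22] -> counters=[4,5,4,4,0,0,5,1,4,1,1,1,2,4,3,0,1,3,3,1,0,1,2,0,2,2,4,2,2,2,0,1]
Step 14: insert vu at [1, 7, 10, 27, 29] -> counters=[4,6,4,4,0,0,5,2,4,1,2,1,2,4,3,0,1,3,3,1,0,1,2,0,2,2,4,3,2,3,0,1]
Query vu: check counters[1]=6 counters[7]=2 counters[10]=2 counters[27]=3 counters[29]=3 -> maybe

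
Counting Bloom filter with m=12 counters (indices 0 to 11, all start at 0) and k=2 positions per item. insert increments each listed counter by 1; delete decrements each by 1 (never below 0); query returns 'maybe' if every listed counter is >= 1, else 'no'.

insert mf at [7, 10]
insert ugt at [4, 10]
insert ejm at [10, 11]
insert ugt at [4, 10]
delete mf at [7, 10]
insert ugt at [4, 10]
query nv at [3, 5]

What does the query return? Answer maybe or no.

Answer: no

Derivation:
Step 1: insert mf at [7, 10] -> counters=[0,0,0,0,0,0,0,1,0,0,1,0]
Step 2: insert ugt at [4, 10] -> counters=[0,0,0,0,1,0,0,1,0,0,2,0]
Step 3: insert ejm at [10, 11] -> counters=[0,0,0,0,1,0,0,1,0,0,3,1]
Step 4: insert ugt at [4, 10] -> counters=[0,0,0,0,2,0,0,1,0,0,4,1]
Step 5: delete mf at [7, 10] -> counters=[0,0,0,0,2,0,0,0,0,0,3,1]
Step 6: insert ugt at [4, 10] -> counters=[0,0,0,0,3,0,0,0,0,0,4,1]
Query nv: check counters[3]=0 counters[5]=0 -> no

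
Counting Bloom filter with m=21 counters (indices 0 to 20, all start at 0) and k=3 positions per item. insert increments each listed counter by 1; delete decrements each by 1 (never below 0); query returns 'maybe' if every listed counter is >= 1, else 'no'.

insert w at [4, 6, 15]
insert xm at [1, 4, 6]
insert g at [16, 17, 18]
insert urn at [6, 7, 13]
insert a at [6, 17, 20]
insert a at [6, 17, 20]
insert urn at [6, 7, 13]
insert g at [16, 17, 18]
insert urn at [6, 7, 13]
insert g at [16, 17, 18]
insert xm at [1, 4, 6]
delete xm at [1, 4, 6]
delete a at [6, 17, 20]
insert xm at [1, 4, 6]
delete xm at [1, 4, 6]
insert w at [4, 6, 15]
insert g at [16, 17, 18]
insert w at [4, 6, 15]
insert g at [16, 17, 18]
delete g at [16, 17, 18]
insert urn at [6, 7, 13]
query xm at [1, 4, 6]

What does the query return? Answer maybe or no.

Step 1: insert w at [4, 6, 15] -> counters=[0,0,0,0,1,0,1,0,0,0,0,0,0,0,0,1,0,0,0,0,0]
Step 2: insert xm at [1, 4, 6] -> counters=[0,1,0,0,2,0,2,0,0,0,0,0,0,0,0,1,0,0,0,0,0]
Step 3: insert g at [16, 17, 18] -> counters=[0,1,0,0,2,0,2,0,0,0,0,0,0,0,0,1,1,1,1,0,0]
Step 4: insert urn at [6, 7, 13] -> counters=[0,1,0,0,2,0,3,1,0,0,0,0,0,1,0,1,1,1,1,0,0]
Step 5: insert a at [6, 17, 20] -> counters=[0,1,0,0,2,0,4,1,0,0,0,0,0,1,0,1,1,2,1,0,1]
Step 6: insert a at [6, 17, 20] -> counters=[0,1,0,0,2,0,5,1,0,0,0,0,0,1,0,1,1,3,1,0,2]
Step 7: insert urn at [6, 7, 13] -> counters=[0,1,0,0,2,0,6,2,0,0,0,0,0,2,0,1,1,3,1,0,2]
Step 8: insert g at [16, 17, 18] -> counters=[0,1,0,0,2,0,6,2,0,0,0,0,0,2,0,1,2,4,2,0,2]
Step 9: insert urn at [6, 7, 13] -> counters=[0,1,0,0,2,0,7,3,0,0,0,0,0,3,0,1,2,4,2,0,2]
Step 10: insert g at [16, 17, 18] -> counters=[0,1,0,0,2,0,7,3,0,0,0,0,0,3,0,1,3,5,3,0,2]
Step 11: insert xm at [1, 4, 6] -> counters=[0,2,0,0,3,0,8,3,0,0,0,0,0,3,0,1,3,5,3,0,2]
Step 12: delete xm at [1, 4, 6] -> counters=[0,1,0,0,2,0,7,3,0,0,0,0,0,3,0,1,3,5,3,0,2]
Step 13: delete a at [6, 17, 20] -> counters=[0,1,0,0,2,0,6,3,0,0,0,0,0,3,0,1,3,4,3,0,1]
Step 14: insert xm at [1, 4, 6] -> counters=[0,2,0,0,3,0,7,3,0,0,0,0,0,3,0,1,3,4,3,0,1]
Step 15: delete xm at [1, 4, 6] -> counters=[0,1,0,0,2,0,6,3,0,0,0,0,0,3,0,1,3,4,3,0,1]
Step 16: insert w at [4, 6, 15] -> counters=[0,1,0,0,3,0,7,3,0,0,0,0,0,3,0,2,3,4,3,0,1]
Step 17: insert g at [16, 17, 18] -> counters=[0,1,0,0,3,0,7,3,0,0,0,0,0,3,0,2,4,5,4,0,1]
Step 18: insert w at [4, 6, 15] -> counters=[0,1,0,0,4,0,8,3,0,0,0,0,0,3,0,3,4,5,4,0,1]
Step 19: insert g at [16, 17, 18] -> counters=[0,1,0,0,4,0,8,3,0,0,0,0,0,3,0,3,5,6,5,0,1]
Step 20: delete g at [16, 17, 18] -> counters=[0,1,0,0,4,0,8,3,0,0,0,0,0,3,0,3,4,5,4,0,1]
Step 21: insert urn at [6, 7, 13] -> counters=[0,1,0,0,4,0,9,4,0,0,0,0,0,4,0,3,4,5,4,0,1]
Query xm: check counters[1]=1 counters[4]=4 counters[6]=9 -> maybe

Answer: maybe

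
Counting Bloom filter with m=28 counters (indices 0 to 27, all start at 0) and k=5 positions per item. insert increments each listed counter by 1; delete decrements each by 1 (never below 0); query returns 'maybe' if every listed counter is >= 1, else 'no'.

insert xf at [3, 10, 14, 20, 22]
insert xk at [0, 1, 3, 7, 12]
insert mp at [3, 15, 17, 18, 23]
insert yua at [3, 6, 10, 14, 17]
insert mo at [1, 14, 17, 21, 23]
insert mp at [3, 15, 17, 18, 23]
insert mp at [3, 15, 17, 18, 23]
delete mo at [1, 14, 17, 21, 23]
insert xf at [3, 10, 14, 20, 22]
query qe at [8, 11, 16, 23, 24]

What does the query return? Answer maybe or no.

Answer: no

Derivation:
Step 1: insert xf at [3, 10, 14, 20, 22] -> counters=[0,0,0,1,0,0,0,0,0,0,1,0,0,0,1,0,0,0,0,0,1,0,1,0,0,0,0,0]
Step 2: insert xk at [0, 1, 3, 7, 12] -> counters=[1,1,0,2,0,0,0,1,0,0,1,0,1,0,1,0,0,0,0,0,1,0,1,0,0,0,0,0]
Step 3: insert mp at [3, 15, 17, 18, 23] -> counters=[1,1,0,3,0,0,0,1,0,0,1,0,1,0,1,1,0,1,1,0,1,0,1,1,0,0,0,0]
Step 4: insert yua at [3, 6, 10, 14, 17] -> counters=[1,1,0,4,0,0,1,1,0,0,2,0,1,0,2,1,0,2,1,0,1,0,1,1,0,0,0,0]
Step 5: insert mo at [1, 14, 17, 21, 23] -> counters=[1,2,0,4,0,0,1,1,0,0,2,0,1,0,3,1,0,3,1,0,1,1,1,2,0,0,0,0]
Step 6: insert mp at [3, 15, 17, 18, 23] -> counters=[1,2,0,5,0,0,1,1,0,0,2,0,1,0,3,2,0,4,2,0,1,1,1,3,0,0,0,0]
Step 7: insert mp at [3, 15, 17, 18, 23] -> counters=[1,2,0,6,0,0,1,1,0,0,2,0,1,0,3,3,0,5,3,0,1,1,1,4,0,0,0,0]
Step 8: delete mo at [1, 14, 17, 21, 23] -> counters=[1,1,0,6,0,0,1,1,0,0,2,0,1,0,2,3,0,4,3,0,1,0,1,3,0,0,0,0]
Step 9: insert xf at [3, 10, 14, 20, 22] -> counters=[1,1,0,7,0,0,1,1,0,0,3,0,1,0,3,3,0,4,3,0,2,0,2,3,0,0,0,0]
Query qe: check counters[8]=0 counters[11]=0 counters[16]=0 counters[23]=3 counters[24]=0 -> no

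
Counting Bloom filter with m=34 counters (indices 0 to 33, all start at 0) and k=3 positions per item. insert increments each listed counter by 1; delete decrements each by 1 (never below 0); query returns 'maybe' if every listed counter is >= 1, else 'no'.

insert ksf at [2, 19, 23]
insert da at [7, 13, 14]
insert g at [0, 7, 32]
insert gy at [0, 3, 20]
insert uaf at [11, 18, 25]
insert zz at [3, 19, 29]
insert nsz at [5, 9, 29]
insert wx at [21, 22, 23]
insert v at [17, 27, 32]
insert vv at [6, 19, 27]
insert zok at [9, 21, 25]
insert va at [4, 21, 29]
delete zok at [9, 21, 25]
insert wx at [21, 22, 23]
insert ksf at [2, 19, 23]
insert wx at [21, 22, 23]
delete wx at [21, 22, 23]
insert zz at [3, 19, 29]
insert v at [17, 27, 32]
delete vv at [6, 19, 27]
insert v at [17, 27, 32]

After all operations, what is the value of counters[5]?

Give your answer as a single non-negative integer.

Step 1: insert ksf at [2, 19, 23] -> counters=[0,0,1,0,0,0,0,0,0,0,0,0,0,0,0,0,0,0,0,1,0,0,0,1,0,0,0,0,0,0,0,0,0,0]
Step 2: insert da at [7, 13, 14] -> counters=[0,0,1,0,0,0,0,1,0,0,0,0,0,1,1,0,0,0,0,1,0,0,0,1,0,0,0,0,0,0,0,0,0,0]
Step 3: insert g at [0, 7, 32] -> counters=[1,0,1,0,0,0,0,2,0,0,0,0,0,1,1,0,0,0,0,1,0,0,0,1,0,0,0,0,0,0,0,0,1,0]
Step 4: insert gy at [0, 3, 20] -> counters=[2,0,1,1,0,0,0,2,0,0,0,0,0,1,1,0,0,0,0,1,1,0,0,1,0,0,0,0,0,0,0,0,1,0]
Step 5: insert uaf at [11, 18, 25] -> counters=[2,0,1,1,0,0,0,2,0,0,0,1,0,1,1,0,0,0,1,1,1,0,0,1,0,1,0,0,0,0,0,0,1,0]
Step 6: insert zz at [3, 19, 29] -> counters=[2,0,1,2,0,0,0,2,0,0,0,1,0,1,1,0,0,0,1,2,1,0,0,1,0,1,0,0,0,1,0,0,1,0]
Step 7: insert nsz at [5, 9, 29] -> counters=[2,0,1,2,0,1,0,2,0,1,0,1,0,1,1,0,0,0,1,2,1,0,0,1,0,1,0,0,0,2,0,0,1,0]
Step 8: insert wx at [21, 22, 23] -> counters=[2,0,1,2,0,1,0,2,0,1,0,1,0,1,1,0,0,0,1,2,1,1,1,2,0,1,0,0,0,2,0,0,1,0]
Step 9: insert v at [17, 27, 32] -> counters=[2,0,1,2,0,1,0,2,0,1,0,1,0,1,1,0,0,1,1,2,1,1,1,2,0,1,0,1,0,2,0,0,2,0]
Step 10: insert vv at [6, 19, 27] -> counters=[2,0,1,2,0,1,1,2,0,1,0,1,0,1,1,0,0,1,1,3,1,1,1,2,0,1,0,2,0,2,0,0,2,0]
Step 11: insert zok at [9, 21, 25] -> counters=[2,0,1,2,0,1,1,2,0,2,0,1,0,1,1,0,0,1,1,3,1,2,1,2,0,2,0,2,0,2,0,0,2,0]
Step 12: insert va at [4, 21, 29] -> counters=[2,0,1,2,1,1,1,2,0,2,0,1,0,1,1,0,0,1,1,3,1,3,1,2,0,2,0,2,0,3,0,0,2,0]
Step 13: delete zok at [9, 21, 25] -> counters=[2,0,1,2,1,1,1,2,0,1,0,1,0,1,1,0,0,1,1,3,1,2,1,2,0,1,0,2,0,3,0,0,2,0]
Step 14: insert wx at [21, 22, 23] -> counters=[2,0,1,2,1,1,1,2,0,1,0,1,0,1,1,0,0,1,1,3,1,3,2,3,0,1,0,2,0,3,0,0,2,0]
Step 15: insert ksf at [2, 19, 23] -> counters=[2,0,2,2,1,1,1,2,0,1,0,1,0,1,1,0,0,1,1,4,1,3,2,4,0,1,0,2,0,3,0,0,2,0]
Step 16: insert wx at [21, 22, 23] -> counters=[2,0,2,2,1,1,1,2,0,1,0,1,0,1,1,0,0,1,1,4,1,4,3,5,0,1,0,2,0,3,0,0,2,0]
Step 17: delete wx at [21, 22, 23] -> counters=[2,0,2,2,1,1,1,2,0,1,0,1,0,1,1,0,0,1,1,4,1,3,2,4,0,1,0,2,0,3,0,0,2,0]
Step 18: insert zz at [3, 19, 29] -> counters=[2,0,2,3,1,1,1,2,0,1,0,1,0,1,1,0,0,1,1,5,1,3,2,4,0,1,0,2,0,4,0,0,2,0]
Step 19: insert v at [17, 27, 32] -> counters=[2,0,2,3,1,1,1,2,0,1,0,1,0,1,1,0,0,2,1,5,1,3,2,4,0,1,0,3,0,4,0,0,3,0]
Step 20: delete vv at [6, 19, 27] -> counters=[2,0,2,3,1,1,0,2,0,1,0,1,0,1,1,0,0,2,1,4,1,3,2,4,0,1,0,2,0,4,0,0,3,0]
Step 21: insert v at [17, 27, 32] -> counters=[2,0,2,3,1,1,0,2,0,1,0,1,0,1,1,0,0,3,1,4,1,3,2,4,0,1,0,3,0,4,0,0,4,0]
Final counters=[2,0,2,3,1,1,0,2,0,1,0,1,0,1,1,0,0,3,1,4,1,3,2,4,0,1,0,3,0,4,0,0,4,0] -> counters[5]=1

Answer: 1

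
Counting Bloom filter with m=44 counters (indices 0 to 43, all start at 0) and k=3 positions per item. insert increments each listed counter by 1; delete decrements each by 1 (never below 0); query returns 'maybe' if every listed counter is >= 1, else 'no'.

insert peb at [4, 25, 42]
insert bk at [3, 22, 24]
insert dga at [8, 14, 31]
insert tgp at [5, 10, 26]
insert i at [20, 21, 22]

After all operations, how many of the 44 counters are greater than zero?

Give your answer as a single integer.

Step 1: insert peb at [4, 25, 42] -> counters=[0,0,0,0,1,0,0,0,0,0,0,0,0,0,0,0,0,0,0,0,0,0,0,0,0,1,0,0,0,0,0,0,0,0,0,0,0,0,0,0,0,0,1,0]
Step 2: insert bk at [3, 22, 24] -> counters=[0,0,0,1,1,0,0,0,0,0,0,0,0,0,0,0,0,0,0,0,0,0,1,0,1,1,0,0,0,0,0,0,0,0,0,0,0,0,0,0,0,0,1,0]
Step 3: insert dga at [8, 14, 31] -> counters=[0,0,0,1,1,0,0,0,1,0,0,0,0,0,1,0,0,0,0,0,0,0,1,0,1,1,0,0,0,0,0,1,0,0,0,0,0,0,0,0,0,0,1,0]
Step 4: insert tgp at [5, 10, 26] -> counters=[0,0,0,1,1,1,0,0,1,0,1,0,0,0,1,0,0,0,0,0,0,0,1,0,1,1,1,0,0,0,0,1,0,0,0,0,0,0,0,0,0,0,1,0]
Step 5: insert i at [20, 21, 22] -> counters=[0,0,0,1,1,1,0,0,1,0,1,0,0,0,1,0,0,0,0,0,1,1,2,0,1,1,1,0,0,0,0,1,0,0,0,0,0,0,0,0,0,0,1,0]
Final counters=[0,0,0,1,1,1,0,0,1,0,1,0,0,0,1,0,0,0,0,0,1,1,2,0,1,1,1,0,0,0,0,1,0,0,0,0,0,0,0,0,0,0,1,0] -> 14 nonzero

Answer: 14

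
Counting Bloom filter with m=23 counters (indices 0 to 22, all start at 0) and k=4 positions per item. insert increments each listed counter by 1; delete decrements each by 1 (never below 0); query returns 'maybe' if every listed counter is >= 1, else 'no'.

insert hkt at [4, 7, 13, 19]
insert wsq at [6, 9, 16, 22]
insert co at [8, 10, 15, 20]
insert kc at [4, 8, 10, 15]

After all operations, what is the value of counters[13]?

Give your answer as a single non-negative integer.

Answer: 1

Derivation:
Step 1: insert hkt at [4, 7, 13, 19] -> counters=[0,0,0,0,1,0,0,1,0,0,0,0,0,1,0,0,0,0,0,1,0,0,0]
Step 2: insert wsq at [6, 9, 16, 22] -> counters=[0,0,0,0,1,0,1,1,0,1,0,0,0,1,0,0,1,0,0,1,0,0,1]
Step 3: insert co at [8, 10, 15, 20] -> counters=[0,0,0,0,1,0,1,1,1,1,1,0,0,1,0,1,1,0,0,1,1,0,1]
Step 4: insert kc at [4, 8, 10, 15] -> counters=[0,0,0,0,2,0,1,1,2,1,2,0,0,1,0,2,1,0,0,1,1,0,1]
Final counters=[0,0,0,0,2,0,1,1,2,1,2,0,0,1,0,2,1,0,0,1,1,0,1] -> counters[13]=1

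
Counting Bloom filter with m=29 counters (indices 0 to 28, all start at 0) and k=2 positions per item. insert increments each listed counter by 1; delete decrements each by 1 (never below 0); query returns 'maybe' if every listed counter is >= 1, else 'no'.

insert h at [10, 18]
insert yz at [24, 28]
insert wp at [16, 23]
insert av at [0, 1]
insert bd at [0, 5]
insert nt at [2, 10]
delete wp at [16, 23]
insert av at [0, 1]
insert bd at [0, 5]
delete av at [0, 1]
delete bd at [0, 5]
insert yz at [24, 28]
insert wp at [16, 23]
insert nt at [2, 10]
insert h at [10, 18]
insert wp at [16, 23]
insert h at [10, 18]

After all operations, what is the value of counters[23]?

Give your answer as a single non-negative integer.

Step 1: insert h at [10, 18] -> counters=[0,0,0,0,0,0,0,0,0,0,1,0,0,0,0,0,0,0,1,0,0,0,0,0,0,0,0,0,0]
Step 2: insert yz at [24, 28] -> counters=[0,0,0,0,0,0,0,0,0,0,1,0,0,0,0,0,0,0,1,0,0,0,0,0,1,0,0,0,1]
Step 3: insert wp at [16, 23] -> counters=[0,0,0,0,0,0,0,0,0,0,1,0,0,0,0,0,1,0,1,0,0,0,0,1,1,0,0,0,1]
Step 4: insert av at [0, 1] -> counters=[1,1,0,0,0,0,0,0,0,0,1,0,0,0,0,0,1,0,1,0,0,0,0,1,1,0,0,0,1]
Step 5: insert bd at [0, 5] -> counters=[2,1,0,0,0,1,0,0,0,0,1,0,0,0,0,0,1,0,1,0,0,0,0,1,1,0,0,0,1]
Step 6: insert nt at [2, 10] -> counters=[2,1,1,0,0,1,0,0,0,0,2,0,0,0,0,0,1,0,1,0,0,0,0,1,1,0,0,0,1]
Step 7: delete wp at [16, 23] -> counters=[2,1,1,0,0,1,0,0,0,0,2,0,0,0,0,0,0,0,1,0,0,0,0,0,1,0,0,0,1]
Step 8: insert av at [0, 1] -> counters=[3,2,1,0,0,1,0,0,0,0,2,0,0,0,0,0,0,0,1,0,0,0,0,0,1,0,0,0,1]
Step 9: insert bd at [0, 5] -> counters=[4,2,1,0,0,2,0,0,0,0,2,0,0,0,0,0,0,0,1,0,0,0,0,0,1,0,0,0,1]
Step 10: delete av at [0, 1] -> counters=[3,1,1,0,0,2,0,0,0,0,2,0,0,0,0,0,0,0,1,0,0,0,0,0,1,0,0,0,1]
Step 11: delete bd at [0, 5] -> counters=[2,1,1,0,0,1,0,0,0,0,2,0,0,0,0,0,0,0,1,0,0,0,0,0,1,0,0,0,1]
Step 12: insert yz at [24, 28] -> counters=[2,1,1,0,0,1,0,0,0,0,2,0,0,0,0,0,0,0,1,0,0,0,0,0,2,0,0,0,2]
Step 13: insert wp at [16, 23] -> counters=[2,1,1,0,0,1,0,0,0,0,2,0,0,0,0,0,1,0,1,0,0,0,0,1,2,0,0,0,2]
Step 14: insert nt at [2, 10] -> counters=[2,1,2,0,0,1,0,0,0,0,3,0,0,0,0,0,1,0,1,0,0,0,0,1,2,0,0,0,2]
Step 15: insert h at [10, 18] -> counters=[2,1,2,0,0,1,0,0,0,0,4,0,0,0,0,0,1,0,2,0,0,0,0,1,2,0,0,0,2]
Step 16: insert wp at [16, 23] -> counters=[2,1,2,0,0,1,0,0,0,0,4,0,0,0,0,0,2,0,2,0,0,0,0,2,2,0,0,0,2]
Step 17: insert h at [10, 18] -> counters=[2,1,2,0,0,1,0,0,0,0,5,0,0,0,0,0,2,0,3,0,0,0,0,2,2,0,0,0,2]
Final counters=[2,1,2,0,0,1,0,0,0,0,5,0,0,0,0,0,2,0,3,0,0,0,0,2,2,0,0,0,2] -> counters[23]=2

Answer: 2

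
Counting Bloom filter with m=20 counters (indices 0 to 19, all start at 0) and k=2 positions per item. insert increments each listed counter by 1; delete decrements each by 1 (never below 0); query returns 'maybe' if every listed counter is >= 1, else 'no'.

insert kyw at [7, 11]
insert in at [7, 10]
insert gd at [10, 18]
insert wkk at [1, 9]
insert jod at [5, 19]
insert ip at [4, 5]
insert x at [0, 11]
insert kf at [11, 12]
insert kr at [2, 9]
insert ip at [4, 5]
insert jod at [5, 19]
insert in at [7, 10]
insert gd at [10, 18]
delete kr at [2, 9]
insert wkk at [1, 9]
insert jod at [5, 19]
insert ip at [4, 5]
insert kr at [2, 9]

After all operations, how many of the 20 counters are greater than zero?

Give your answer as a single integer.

Step 1: insert kyw at [7, 11] -> counters=[0,0,0,0,0,0,0,1,0,0,0,1,0,0,0,0,0,0,0,0]
Step 2: insert in at [7, 10] -> counters=[0,0,0,0,0,0,0,2,0,0,1,1,0,0,0,0,0,0,0,0]
Step 3: insert gd at [10, 18] -> counters=[0,0,0,0,0,0,0,2,0,0,2,1,0,0,0,0,0,0,1,0]
Step 4: insert wkk at [1, 9] -> counters=[0,1,0,0,0,0,0,2,0,1,2,1,0,0,0,0,0,0,1,0]
Step 5: insert jod at [5, 19] -> counters=[0,1,0,0,0,1,0,2,0,1,2,1,0,0,0,0,0,0,1,1]
Step 6: insert ip at [4, 5] -> counters=[0,1,0,0,1,2,0,2,0,1,2,1,0,0,0,0,0,0,1,1]
Step 7: insert x at [0, 11] -> counters=[1,1,0,0,1,2,0,2,0,1,2,2,0,0,0,0,0,0,1,1]
Step 8: insert kf at [11, 12] -> counters=[1,1,0,0,1,2,0,2,0,1,2,3,1,0,0,0,0,0,1,1]
Step 9: insert kr at [2, 9] -> counters=[1,1,1,0,1,2,0,2,0,2,2,3,1,0,0,0,0,0,1,1]
Step 10: insert ip at [4, 5] -> counters=[1,1,1,0,2,3,0,2,0,2,2,3,1,0,0,0,0,0,1,1]
Step 11: insert jod at [5, 19] -> counters=[1,1,1,0,2,4,0,2,0,2,2,3,1,0,0,0,0,0,1,2]
Step 12: insert in at [7, 10] -> counters=[1,1,1,0,2,4,0,3,0,2,3,3,1,0,0,0,0,0,1,2]
Step 13: insert gd at [10, 18] -> counters=[1,1,1,0,2,4,0,3,0,2,4,3,1,0,0,0,0,0,2,2]
Step 14: delete kr at [2, 9] -> counters=[1,1,0,0,2,4,0,3,0,1,4,3,1,0,0,0,0,0,2,2]
Step 15: insert wkk at [1, 9] -> counters=[1,2,0,0,2,4,0,3,0,2,4,3,1,0,0,0,0,0,2,2]
Step 16: insert jod at [5, 19] -> counters=[1,2,0,0,2,5,0,3,0,2,4,3,1,0,0,0,0,0,2,3]
Step 17: insert ip at [4, 5] -> counters=[1,2,0,0,3,6,0,3,0,2,4,3,1,0,0,0,0,0,2,3]
Step 18: insert kr at [2, 9] -> counters=[1,2,1,0,3,6,0,3,0,3,4,3,1,0,0,0,0,0,2,3]
Final counters=[1,2,1,0,3,6,0,3,0,3,4,3,1,0,0,0,0,0,2,3] -> 12 nonzero

Answer: 12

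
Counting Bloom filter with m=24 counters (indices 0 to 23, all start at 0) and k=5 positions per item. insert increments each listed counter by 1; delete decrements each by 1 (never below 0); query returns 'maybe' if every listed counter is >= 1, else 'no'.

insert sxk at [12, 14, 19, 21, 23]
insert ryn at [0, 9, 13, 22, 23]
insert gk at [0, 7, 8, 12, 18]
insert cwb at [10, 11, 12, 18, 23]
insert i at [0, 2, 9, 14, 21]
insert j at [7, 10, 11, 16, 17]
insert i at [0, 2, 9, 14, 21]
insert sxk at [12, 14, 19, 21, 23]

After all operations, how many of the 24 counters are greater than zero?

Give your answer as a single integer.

Step 1: insert sxk at [12, 14, 19, 21, 23] -> counters=[0,0,0,0,0,0,0,0,0,0,0,0,1,0,1,0,0,0,0,1,0,1,0,1]
Step 2: insert ryn at [0, 9, 13, 22, 23] -> counters=[1,0,0,0,0,0,0,0,0,1,0,0,1,1,1,0,0,0,0,1,0,1,1,2]
Step 3: insert gk at [0, 7, 8, 12, 18] -> counters=[2,0,0,0,0,0,0,1,1,1,0,0,2,1,1,0,0,0,1,1,0,1,1,2]
Step 4: insert cwb at [10, 11, 12, 18, 23] -> counters=[2,0,0,0,0,0,0,1,1,1,1,1,3,1,1,0,0,0,2,1,0,1,1,3]
Step 5: insert i at [0, 2, 9, 14, 21] -> counters=[3,0,1,0,0,0,0,1,1,2,1,1,3,1,2,0,0,0,2,1,0,2,1,3]
Step 6: insert j at [7, 10, 11, 16, 17] -> counters=[3,0,1,0,0,0,0,2,1,2,2,2,3,1,2,0,1,1,2,1,0,2,1,3]
Step 7: insert i at [0, 2, 9, 14, 21] -> counters=[4,0,2,0,0,0,0,2,1,3,2,2,3,1,3,0,1,1,2,1,0,3,1,3]
Step 8: insert sxk at [12, 14, 19, 21, 23] -> counters=[4,0,2,0,0,0,0,2,1,3,2,2,4,1,4,0,1,1,2,2,0,4,1,4]
Final counters=[4,0,2,0,0,0,0,2,1,3,2,2,4,1,4,0,1,1,2,2,0,4,1,4] -> 17 nonzero

Answer: 17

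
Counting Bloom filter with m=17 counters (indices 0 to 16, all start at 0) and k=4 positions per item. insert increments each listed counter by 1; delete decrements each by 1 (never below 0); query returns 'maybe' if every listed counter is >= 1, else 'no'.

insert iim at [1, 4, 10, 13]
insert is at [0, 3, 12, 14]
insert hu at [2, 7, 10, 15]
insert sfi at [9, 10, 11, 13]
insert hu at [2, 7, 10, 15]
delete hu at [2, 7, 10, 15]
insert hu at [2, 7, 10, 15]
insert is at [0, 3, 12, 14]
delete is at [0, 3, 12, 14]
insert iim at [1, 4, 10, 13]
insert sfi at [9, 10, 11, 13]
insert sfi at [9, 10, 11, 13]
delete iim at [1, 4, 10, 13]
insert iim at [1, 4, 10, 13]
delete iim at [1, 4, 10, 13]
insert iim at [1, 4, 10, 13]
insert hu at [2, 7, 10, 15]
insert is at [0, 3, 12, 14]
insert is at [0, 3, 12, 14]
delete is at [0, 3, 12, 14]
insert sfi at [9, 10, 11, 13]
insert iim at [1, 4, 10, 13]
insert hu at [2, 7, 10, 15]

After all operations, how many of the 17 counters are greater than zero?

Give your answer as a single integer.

Step 1: insert iim at [1, 4, 10, 13] -> counters=[0,1,0,0,1,0,0,0,0,0,1,0,0,1,0,0,0]
Step 2: insert is at [0, 3, 12, 14] -> counters=[1,1,0,1,1,0,0,0,0,0,1,0,1,1,1,0,0]
Step 3: insert hu at [2, 7, 10, 15] -> counters=[1,1,1,1,1,0,0,1,0,0,2,0,1,1,1,1,0]
Step 4: insert sfi at [9, 10, 11, 13] -> counters=[1,1,1,1,1,0,0,1,0,1,3,1,1,2,1,1,0]
Step 5: insert hu at [2, 7, 10, 15] -> counters=[1,1,2,1,1,0,0,2,0,1,4,1,1,2,1,2,0]
Step 6: delete hu at [2, 7, 10, 15] -> counters=[1,1,1,1,1,0,0,1,0,1,3,1,1,2,1,1,0]
Step 7: insert hu at [2, 7, 10, 15] -> counters=[1,1,2,1,1,0,0,2,0,1,4,1,1,2,1,2,0]
Step 8: insert is at [0, 3, 12, 14] -> counters=[2,1,2,2,1,0,0,2,0,1,4,1,2,2,2,2,0]
Step 9: delete is at [0, 3, 12, 14] -> counters=[1,1,2,1,1,0,0,2,0,1,4,1,1,2,1,2,0]
Step 10: insert iim at [1, 4, 10, 13] -> counters=[1,2,2,1,2,0,0,2,0,1,5,1,1,3,1,2,0]
Step 11: insert sfi at [9, 10, 11, 13] -> counters=[1,2,2,1,2,0,0,2,0,2,6,2,1,4,1,2,0]
Step 12: insert sfi at [9, 10, 11, 13] -> counters=[1,2,2,1,2,0,0,2,0,3,7,3,1,5,1,2,0]
Step 13: delete iim at [1, 4, 10, 13] -> counters=[1,1,2,1,1,0,0,2,0,3,6,3,1,4,1,2,0]
Step 14: insert iim at [1, 4, 10, 13] -> counters=[1,2,2,1,2,0,0,2,0,3,7,3,1,5,1,2,0]
Step 15: delete iim at [1, 4, 10, 13] -> counters=[1,1,2,1,1,0,0,2,0,3,6,3,1,4,1,2,0]
Step 16: insert iim at [1, 4, 10, 13] -> counters=[1,2,2,1,2,0,0,2,0,3,7,3,1,5,1,2,0]
Step 17: insert hu at [2, 7, 10, 15] -> counters=[1,2,3,1,2,0,0,3,0,3,8,3,1,5,1,3,0]
Step 18: insert is at [0, 3, 12, 14] -> counters=[2,2,3,2,2,0,0,3,0,3,8,3,2,5,2,3,0]
Step 19: insert is at [0, 3, 12, 14] -> counters=[3,2,3,3,2,0,0,3,0,3,8,3,3,5,3,3,0]
Step 20: delete is at [0, 3, 12, 14] -> counters=[2,2,3,2,2,0,0,3,0,3,8,3,2,5,2,3,0]
Step 21: insert sfi at [9, 10, 11, 13] -> counters=[2,2,3,2,2,0,0,3,0,4,9,4,2,6,2,3,0]
Step 22: insert iim at [1, 4, 10, 13] -> counters=[2,3,3,2,3,0,0,3,0,4,10,4,2,7,2,3,0]
Step 23: insert hu at [2, 7, 10, 15] -> counters=[2,3,4,2,3,0,0,4,0,4,11,4,2,7,2,4,0]
Final counters=[2,3,4,2,3,0,0,4,0,4,11,4,2,7,2,4,0] -> 13 nonzero

Answer: 13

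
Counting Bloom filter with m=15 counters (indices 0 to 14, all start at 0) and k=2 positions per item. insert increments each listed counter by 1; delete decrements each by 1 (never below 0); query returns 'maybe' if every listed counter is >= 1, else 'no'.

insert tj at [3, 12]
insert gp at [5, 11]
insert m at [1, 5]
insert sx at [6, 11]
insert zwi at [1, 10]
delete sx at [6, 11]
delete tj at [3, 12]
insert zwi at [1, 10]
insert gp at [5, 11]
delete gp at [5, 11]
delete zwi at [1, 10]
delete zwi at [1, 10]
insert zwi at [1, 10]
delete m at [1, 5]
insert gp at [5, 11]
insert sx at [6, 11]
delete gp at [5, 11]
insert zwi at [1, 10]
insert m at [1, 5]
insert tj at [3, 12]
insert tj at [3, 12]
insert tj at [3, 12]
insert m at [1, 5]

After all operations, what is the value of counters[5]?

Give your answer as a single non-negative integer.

Answer: 3

Derivation:
Step 1: insert tj at [3, 12] -> counters=[0,0,0,1,0,0,0,0,0,0,0,0,1,0,0]
Step 2: insert gp at [5, 11] -> counters=[0,0,0,1,0,1,0,0,0,0,0,1,1,0,0]
Step 3: insert m at [1, 5] -> counters=[0,1,0,1,0,2,0,0,0,0,0,1,1,0,0]
Step 4: insert sx at [6, 11] -> counters=[0,1,0,1,0,2,1,0,0,0,0,2,1,0,0]
Step 5: insert zwi at [1, 10] -> counters=[0,2,0,1,0,2,1,0,0,0,1,2,1,0,0]
Step 6: delete sx at [6, 11] -> counters=[0,2,0,1,0,2,0,0,0,0,1,1,1,0,0]
Step 7: delete tj at [3, 12] -> counters=[0,2,0,0,0,2,0,0,0,0,1,1,0,0,0]
Step 8: insert zwi at [1, 10] -> counters=[0,3,0,0,0,2,0,0,0,0,2,1,0,0,0]
Step 9: insert gp at [5, 11] -> counters=[0,3,0,0,0,3,0,0,0,0,2,2,0,0,0]
Step 10: delete gp at [5, 11] -> counters=[0,3,0,0,0,2,0,0,0,0,2,1,0,0,0]
Step 11: delete zwi at [1, 10] -> counters=[0,2,0,0,0,2,0,0,0,0,1,1,0,0,0]
Step 12: delete zwi at [1, 10] -> counters=[0,1,0,0,0,2,0,0,0,0,0,1,0,0,0]
Step 13: insert zwi at [1, 10] -> counters=[0,2,0,0,0,2,0,0,0,0,1,1,0,0,0]
Step 14: delete m at [1, 5] -> counters=[0,1,0,0,0,1,0,0,0,0,1,1,0,0,0]
Step 15: insert gp at [5, 11] -> counters=[0,1,0,0,0,2,0,0,0,0,1,2,0,0,0]
Step 16: insert sx at [6, 11] -> counters=[0,1,0,0,0,2,1,0,0,0,1,3,0,0,0]
Step 17: delete gp at [5, 11] -> counters=[0,1,0,0,0,1,1,0,0,0,1,2,0,0,0]
Step 18: insert zwi at [1, 10] -> counters=[0,2,0,0,0,1,1,0,0,0,2,2,0,0,0]
Step 19: insert m at [1, 5] -> counters=[0,3,0,0,0,2,1,0,0,0,2,2,0,0,0]
Step 20: insert tj at [3, 12] -> counters=[0,3,0,1,0,2,1,0,0,0,2,2,1,0,0]
Step 21: insert tj at [3, 12] -> counters=[0,3,0,2,0,2,1,0,0,0,2,2,2,0,0]
Step 22: insert tj at [3, 12] -> counters=[0,3,0,3,0,2,1,0,0,0,2,2,3,0,0]
Step 23: insert m at [1, 5] -> counters=[0,4,0,3,0,3,1,0,0,0,2,2,3,0,0]
Final counters=[0,4,0,3,0,3,1,0,0,0,2,2,3,0,0] -> counters[5]=3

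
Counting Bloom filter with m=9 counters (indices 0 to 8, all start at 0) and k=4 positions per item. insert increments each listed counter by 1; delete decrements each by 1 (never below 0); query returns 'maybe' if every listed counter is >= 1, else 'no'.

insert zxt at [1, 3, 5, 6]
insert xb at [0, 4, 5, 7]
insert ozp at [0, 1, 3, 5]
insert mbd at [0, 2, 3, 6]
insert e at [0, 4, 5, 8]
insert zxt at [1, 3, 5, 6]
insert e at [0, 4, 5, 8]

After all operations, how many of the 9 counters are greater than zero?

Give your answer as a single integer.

Answer: 9

Derivation:
Step 1: insert zxt at [1, 3, 5, 6] -> counters=[0,1,0,1,0,1,1,0,0]
Step 2: insert xb at [0, 4, 5, 7] -> counters=[1,1,0,1,1,2,1,1,0]
Step 3: insert ozp at [0, 1, 3, 5] -> counters=[2,2,0,2,1,3,1,1,0]
Step 4: insert mbd at [0, 2, 3, 6] -> counters=[3,2,1,3,1,3,2,1,0]
Step 5: insert e at [0, 4, 5, 8] -> counters=[4,2,1,3,2,4,2,1,1]
Step 6: insert zxt at [1, 3, 5, 6] -> counters=[4,3,1,4,2,5,3,1,1]
Step 7: insert e at [0, 4, 5, 8] -> counters=[5,3,1,4,3,6,3,1,2]
Final counters=[5,3,1,4,3,6,3,1,2] -> 9 nonzero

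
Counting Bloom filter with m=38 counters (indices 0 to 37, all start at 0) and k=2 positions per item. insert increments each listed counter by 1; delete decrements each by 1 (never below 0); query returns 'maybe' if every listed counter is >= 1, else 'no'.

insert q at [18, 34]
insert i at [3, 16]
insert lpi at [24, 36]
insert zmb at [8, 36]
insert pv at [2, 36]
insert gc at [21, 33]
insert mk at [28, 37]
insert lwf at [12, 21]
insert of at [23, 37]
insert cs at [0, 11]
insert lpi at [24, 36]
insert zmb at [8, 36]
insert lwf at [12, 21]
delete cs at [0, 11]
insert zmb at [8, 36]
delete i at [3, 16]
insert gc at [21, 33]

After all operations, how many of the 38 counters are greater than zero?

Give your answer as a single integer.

Step 1: insert q at [18, 34] -> counters=[0,0,0,0,0,0,0,0,0,0,0,0,0,0,0,0,0,0,1,0,0,0,0,0,0,0,0,0,0,0,0,0,0,0,1,0,0,0]
Step 2: insert i at [3, 16] -> counters=[0,0,0,1,0,0,0,0,0,0,0,0,0,0,0,0,1,0,1,0,0,0,0,0,0,0,0,0,0,0,0,0,0,0,1,0,0,0]
Step 3: insert lpi at [24, 36] -> counters=[0,0,0,1,0,0,0,0,0,0,0,0,0,0,0,0,1,0,1,0,0,0,0,0,1,0,0,0,0,0,0,0,0,0,1,0,1,0]
Step 4: insert zmb at [8, 36] -> counters=[0,0,0,1,0,0,0,0,1,0,0,0,0,0,0,0,1,0,1,0,0,0,0,0,1,0,0,0,0,0,0,0,0,0,1,0,2,0]
Step 5: insert pv at [2, 36] -> counters=[0,0,1,1,0,0,0,0,1,0,0,0,0,0,0,0,1,0,1,0,0,0,0,0,1,0,0,0,0,0,0,0,0,0,1,0,3,0]
Step 6: insert gc at [21, 33] -> counters=[0,0,1,1,0,0,0,0,1,0,0,0,0,0,0,0,1,0,1,0,0,1,0,0,1,0,0,0,0,0,0,0,0,1,1,0,3,0]
Step 7: insert mk at [28, 37] -> counters=[0,0,1,1,0,0,0,0,1,0,0,0,0,0,0,0,1,0,1,0,0,1,0,0,1,0,0,0,1,0,0,0,0,1,1,0,3,1]
Step 8: insert lwf at [12, 21] -> counters=[0,0,1,1,0,0,0,0,1,0,0,0,1,0,0,0,1,0,1,0,0,2,0,0,1,0,0,0,1,0,0,0,0,1,1,0,3,1]
Step 9: insert of at [23, 37] -> counters=[0,0,1,1,0,0,0,0,1,0,0,0,1,0,0,0,1,0,1,0,0,2,0,1,1,0,0,0,1,0,0,0,0,1,1,0,3,2]
Step 10: insert cs at [0, 11] -> counters=[1,0,1,1,0,0,0,0,1,0,0,1,1,0,0,0,1,0,1,0,0,2,0,1,1,0,0,0,1,0,0,0,0,1,1,0,3,2]
Step 11: insert lpi at [24, 36] -> counters=[1,0,1,1,0,0,0,0,1,0,0,1,1,0,0,0,1,0,1,0,0,2,0,1,2,0,0,0,1,0,0,0,0,1,1,0,4,2]
Step 12: insert zmb at [8, 36] -> counters=[1,0,1,1,0,0,0,0,2,0,0,1,1,0,0,0,1,0,1,0,0,2,0,1,2,0,0,0,1,0,0,0,0,1,1,0,5,2]
Step 13: insert lwf at [12, 21] -> counters=[1,0,1,1,0,0,0,0,2,0,0,1,2,0,0,0,1,0,1,0,0,3,0,1,2,0,0,0,1,0,0,0,0,1,1,0,5,2]
Step 14: delete cs at [0, 11] -> counters=[0,0,1,1,0,0,0,0,2,0,0,0,2,0,0,0,1,0,1,0,0,3,0,1,2,0,0,0,1,0,0,0,0,1,1,0,5,2]
Step 15: insert zmb at [8, 36] -> counters=[0,0,1,1,0,0,0,0,3,0,0,0,2,0,0,0,1,0,1,0,0,3,0,1,2,0,0,0,1,0,0,0,0,1,1,0,6,2]
Step 16: delete i at [3, 16] -> counters=[0,0,1,0,0,0,0,0,3,0,0,0,2,0,0,0,0,0,1,0,0,3,0,1,2,0,0,0,1,0,0,0,0,1,1,0,6,2]
Step 17: insert gc at [21, 33] -> counters=[0,0,1,0,0,0,0,0,3,0,0,0,2,0,0,0,0,0,1,0,0,4,0,1,2,0,0,0,1,0,0,0,0,2,1,0,6,2]
Final counters=[0,0,1,0,0,0,0,0,3,0,0,0,2,0,0,0,0,0,1,0,0,4,0,1,2,0,0,0,1,0,0,0,0,2,1,0,6,2] -> 12 nonzero

Answer: 12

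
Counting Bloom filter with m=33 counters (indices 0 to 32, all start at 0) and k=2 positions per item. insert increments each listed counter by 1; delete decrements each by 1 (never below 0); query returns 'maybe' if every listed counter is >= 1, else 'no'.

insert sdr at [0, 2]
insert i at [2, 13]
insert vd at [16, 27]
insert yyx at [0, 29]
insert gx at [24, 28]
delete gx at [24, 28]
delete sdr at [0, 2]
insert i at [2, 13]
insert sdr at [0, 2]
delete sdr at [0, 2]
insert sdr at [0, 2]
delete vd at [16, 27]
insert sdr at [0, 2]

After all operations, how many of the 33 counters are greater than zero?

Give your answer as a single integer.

Answer: 4

Derivation:
Step 1: insert sdr at [0, 2] -> counters=[1,0,1,0,0,0,0,0,0,0,0,0,0,0,0,0,0,0,0,0,0,0,0,0,0,0,0,0,0,0,0,0,0]
Step 2: insert i at [2, 13] -> counters=[1,0,2,0,0,0,0,0,0,0,0,0,0,1,0,0,0,0,0,0,0,0,0,0,0,0,0,0,0,0,0,0,0]
Step 3: insert vd at [16, 27] -> counters=[1,0,2,0,0,0,0,0,0,0,0,0,0,1,0,0,1,0,0,0,0,0,0,0,0,0,0,1,0,0,0,0,0]
Step 4: insert yyx at [0, 29] -> counters=[2,0,2,0,0,0,0,0,0,0,0,0,0,1,0,0,1,0,0,0,0,0,0,0,0,0,0,1,0,1,0,0,0]
Step 5: insert gx at [24, 28] -> counters=[2,0,2,0,0,0,0,0,0,0,0,0,0,1,0,0,1,0,0,0,0,0,0,0,1,0,0,1,1,1,0,0,0]
Step 6: delete gx at [24, 28] -> counters=[2,0,2,0,0,0,0,0,0,0,0,0,0,1,0,0,1,0,0,0,0,0,0,0,0,0,0,1,0,1,0,0,0]
Step 7: delete sdr at [0, 2] -> counters=[1,0,1,0,0,0,0,0,0,0,0,0,0,1,0,0,1,0,0,0,0,0,0,0,0,0,0,1,0,1,0,0,0]
Step 8: insert i at [2, 13] -> counters=[1,0,2,0,0,0,0,0,0,0,0,0,0,2,0,0,1,0,0,0,0,0,0,0,0,0,0,1,0,1,0,0,0]
Step 9: insert sdr at [0, 2] -> counters=[2,0,3,0,0,0,0,0,0,0,0,0,0,2,0,0,1,0,0,0,0,0,0,0,0,0,0,1,0,1,0,0,0]
Step 10: delete sdr at [0, 2] -> counters=[1,0,2,0,0,0,0,0,0,0,0,0,0,2,0,0,1,0,0,0,0,0,0,0,0,0,0,1,0,1,0,0,0]
Step 11: insert sdr at [0, 2] -> counters=[2,0,3,0,0,0,0,0,0,0,0,0,0,2,0,0,1,0,0,0,0,0,0,0,0,0,0,1,0,1,0,0,0]
Step 12: delete vd at [16, 27] -> counters=[2,0,3,0,0,0,0,0,0,0,0,0,0,2,0,0,0,0,0,0,0,0,0,0,0,0,0,0,0,1,0,0,0]
Step 13: insert sdr at [0, 2] -> counters=[3,0,4,0,0,0,0,0,0,0,0,0,0,2,0,0,0,0,0,0,0,0,0,0,0,0,0,0,0,1,0,0,0]
Final counters=[3,0,4,0,0,0,0,0,0,0,0,0,0,2,0,0,0,0,0,0,0,0,0,0,0,0,0,0,0,1,0,0,0] -> 4 nonzero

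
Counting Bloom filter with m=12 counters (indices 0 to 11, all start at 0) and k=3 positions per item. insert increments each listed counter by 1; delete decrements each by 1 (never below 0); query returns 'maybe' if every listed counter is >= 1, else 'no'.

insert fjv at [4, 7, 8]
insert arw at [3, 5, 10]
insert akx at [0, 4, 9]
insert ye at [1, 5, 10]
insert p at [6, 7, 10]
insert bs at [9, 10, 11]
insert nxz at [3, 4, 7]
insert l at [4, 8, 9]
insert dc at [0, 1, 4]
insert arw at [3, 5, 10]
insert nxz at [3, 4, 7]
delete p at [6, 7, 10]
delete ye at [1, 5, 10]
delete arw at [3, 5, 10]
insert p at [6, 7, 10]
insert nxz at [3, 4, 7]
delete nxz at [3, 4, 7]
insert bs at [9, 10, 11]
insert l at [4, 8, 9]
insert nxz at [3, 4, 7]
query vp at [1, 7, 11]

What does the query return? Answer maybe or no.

Answer: maybe

Derivation:
Step 1: insert fjv at [4, 7, 8] -> counters=[0,0,0,0,1,0,0,1,1,0,0,0]
Step 2: insert arw at [3, 5, 10] -> counters=[0,0,0,1,1,1,0,1,1,0,1,0]
Step 3: insert akx at [0, 4, 9] -> counters=[1,0,0,1,2,1,0,1,1,1,1,0]
Step 4: insert ye at [1, 5, 10] -> counters=[1,1,0,1,2,2,0,1,1,1,2,0]
Step 5: insert p at [6, 7, 10] -> counters=[1,1,0,1,2,2,1,2,1,1,3,0]
Step 6: insert bs at [9, 10, 11] -> counters=[1,1,0,1,2,2,1,2,1,2,4,1]
Step 7: insert nxz at [3, 4, 7] -> counters=[1,1,0,2,3,2,1,3,1,2,4,1]
Step 8: insert l at [4, 8, 9] -> counters=[1,1,0,2,4,2,1,3,2,3,4,1]
Step 9: insert dc at [0, 1, 4] -> counters=[2,2,0,2,5,2,1,3,2,3,4,1]
Step 10: insert arw at [3, 5, 10] -> counters=[2,2,0,3,5,3,1,3,2,3,5,1]
Step 11: insert nxz at [3, 4, 7] -> counters=[2,2,0,4,6,3,1,4,2,3,5,1]
Step 12: delete p at [6, 7, 10] -> counters=[2,2,0,4,6,3,0,3,2,3,4,1]
Step 13: delete ye at [1, 5, 10] -> counters=[2,1,0,4,6,2,0,3,2,3,3,1]
Step 14: delete arw at [3, 5, 10] -> counters=[2,1,0,3,6,1,0,3,2,3,2,1]
Step 15: insert p at [6, 7, 10] -> counters=[2,1,0,3,6,1,1,4,2,3,3,1]
Step 16: insert nxz at [3, 4, 7] -> counters=[2,1,0,4,7,1,1,5,2,3,3,1]
Step 17: delete nxz at [3, 4, 7] -> counters=[2,1,0,3,6,1,1,4,2,3,3,1]
Step 18: insert bs at [9, 10, 11] -> counters=[2,1,0,3,6,1,1,4,2,4,4,2]
Step 19: insert l at [4, 8, 9] -> counters=[2,1,0,3,7,1,1,4,3,5,4,2]
Step 20: insert nxz at [3, 4, 7] -> counters=[2,1,0,4,8,1,1,5,3,5,4,2]
Query vp: check counters[1]=1 counters[7]=5 counters[11]=2 -> maybe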